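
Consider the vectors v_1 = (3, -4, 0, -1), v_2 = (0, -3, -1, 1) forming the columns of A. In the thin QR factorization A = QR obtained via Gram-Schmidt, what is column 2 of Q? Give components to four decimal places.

v_1 = (3, -4, 0, -1); ‖v_1‖ = 5.0990, so e_1 = (0.5883, -0.7845, 0.0000, -0.1961).
e_1·v_2 = 0.5883·0 + (-0.7845)·(-3) + 0.0000·(-1) + (-0.1961)·1 = 2.1573.
u_2 = v_2 − 2.1573·e_1 = (-1.2692, -1.3077, -1.0000, 1.4231).
‖u_2‖ = 2.5192, so e_2 = (-0.5038, -0.5191, -0.3970, 0.5649).

e_2 = (-0.5038, -0.5191, -0.3970, 0.5649)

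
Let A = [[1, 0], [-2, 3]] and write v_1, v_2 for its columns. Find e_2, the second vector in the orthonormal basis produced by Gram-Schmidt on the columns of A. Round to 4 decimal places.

e_1 = v_1/‖v_1‖ = (1, -2)/2.2361 = (0.4472, -0.8944).
r_{12} = e_1·v_2 = -2.6833.
u_2 = v_2 + 2.6833·e_1 = (1.2000, 0.6000).
‖u_2‖ = 1.3416, so e_2 = (0.8944, 0.4472).

e_2 = (0.8944, 0.4472)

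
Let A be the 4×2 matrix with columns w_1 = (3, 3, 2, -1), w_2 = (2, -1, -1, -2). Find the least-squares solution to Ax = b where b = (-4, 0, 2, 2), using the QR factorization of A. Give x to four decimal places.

x = (-0.2624, -1.3213)

q_1 = w_1/‖w_1‖ = (3, 3, 2, -1)/4.7958 = (0.6255, 0.6255, 0.4170, -0.2085).
r_{12} = q_1·w_2 = 0.6255.
u_2 = w_2 − 0.6255·q_1 = (1.6087, -1.3913, -1.2609, -1.8696).
‖u_2‖ = 3.0998, so q_2 = (0.5190, -0.4488, -0.4068, -0.6031).
Qᵀb = (-2.0851, -4.0956).
Back-substitute: x_2 = -4.0956/3.0998 = -1.3213.
x_1 = (-2.0851 − 0.6255·(-1.3213))/4.7958 = -0.2624.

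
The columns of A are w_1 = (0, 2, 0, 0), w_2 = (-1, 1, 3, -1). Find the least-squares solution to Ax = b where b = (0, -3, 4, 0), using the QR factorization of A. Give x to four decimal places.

e_1 = w_1/‖w_1‖ = (0, 2, 0, 0)/2.0000 = (0.0000, 1.0000, 0.0000, 0.0000).
r_{12} = e_1·w_2 = 1.0000.
u_2 = w_2 − 1.0000·e_1 = (-1.0000, 0.0000, 3.0000, -1.0000).
‖u_2‖ = 3.3166, so e_2 = (-0.3015, 0.0000, 0.9045, -0.3015).
Qᵀb = (-3.0000, 3.6181).
Back-substitute: x_2 = 3.6181/3.3166 = 1.0909.
x_1 = (-3.0000 − 1.0000·1.0909)/2.0000 = -2.0455.

x = (-2.0455, 1.0909)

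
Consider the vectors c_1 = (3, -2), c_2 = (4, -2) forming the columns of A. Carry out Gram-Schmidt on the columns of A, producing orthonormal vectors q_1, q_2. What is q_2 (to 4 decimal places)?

q_2 = (0.5547, 0.8321)

c_1 = (3, -2); ‖c_1‖ = 3.6056, so q_1 = (0.8321, -0.5547).
q_1·c_2 = 0.8321·4 + (-0.5547)·(-2) = 4.4376.
u_2 = c_2 − 4.4376·q_1 = (0.3077, 0.4615).
‖u_2‖ = 0.5547, so q_2 = (0.5547, 0.8321).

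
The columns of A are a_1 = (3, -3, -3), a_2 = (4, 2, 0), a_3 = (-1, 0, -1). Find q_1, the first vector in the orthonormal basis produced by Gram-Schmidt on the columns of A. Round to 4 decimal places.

q_1 = (0.5774, -0.5774, -0.5774)

a_1 = (3, -3, -3); ‖a_1‖ = 5.1962, so q_1 = (0.5774, -0.5774, -0.5774).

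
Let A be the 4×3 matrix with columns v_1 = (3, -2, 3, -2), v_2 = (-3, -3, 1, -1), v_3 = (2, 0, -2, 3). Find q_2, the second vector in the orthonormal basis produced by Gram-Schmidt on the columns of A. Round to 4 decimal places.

v_1 = (3, -2, 3, -2); ‖v_1‖ = 5.0990, so q_1 = (0.5883, -0.3922, 0.5883, -0.3922).
q_1·v_2 = 0.5883·(-3) + (-0.3922)·(-3) + 0.5883·1 + (-0.3922)·(-1) = 0.3922.
u_2 = v_2 − 0.3922·q_1 = (-3.2308, -2.8462, 0.7692, -0.8462).
‖u_2‖ = 4.4549, so q_2 = (-0.7252, -0.6389, 0.1727, -0.1899).

q_2 = (-0.7252, -0.6389, 0.1727, -0.1899)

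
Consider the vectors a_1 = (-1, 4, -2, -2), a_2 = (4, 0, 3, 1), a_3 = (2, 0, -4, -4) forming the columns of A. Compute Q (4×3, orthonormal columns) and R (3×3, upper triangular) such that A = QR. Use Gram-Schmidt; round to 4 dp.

Q = [[-0.2000, 0.7824, 0.5251], [0.8000, 0.4268, -0.3998], [-0.4000, 0.4534, -0.5192], [-0.4000, 0.0089, -0.5430]], R = [[5.0000, -2.4000, 2.8000], [0.0000, 4.4989, -0.2845], [0.0000, 0.0000, 5.2990]]

e_1 = a_1/‖a_1‖ = (-1, 4, -2, -2)/5.0000 = (-0.2000, 0.8000, -0.4000, -0.4000).
r_{12} = e_1·a_2 = -2.4000.
u_2 = a_2 + 2.4000·e_1 = (3.5200, 1.9200, 2.0400, 0.0400).
‖u_2‖ = 4.4989, so e_2 = (0.7824, 0.4268, 0.4534, 0.0089).
r_{13} = e_1·a_3 = 2.8000; r_{23} = e_2·a_3 = -0.2845.
u_3 = a_3 − 2.8000·e_1 + 0.2845·e_2 = (2.7826, -2.1186, -2.7510, -2.8775).
‖u_3‖ = 5.2990, so e_3 = (0.5251, -0.3998, -0.5192, -0.5430).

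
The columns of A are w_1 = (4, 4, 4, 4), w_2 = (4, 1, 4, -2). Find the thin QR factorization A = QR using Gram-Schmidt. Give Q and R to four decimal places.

w_1 = (4, 4, 4, 4); ‖w_1‖ = 8.0000, so q_1 = (0.5000, 0.5000, 0.5000, 0.5000).
q_1·w_2 = 0.5000·4 + 0.5000·1 + 0.5000·4 + 0.5000·(-2) = 3.5000.
u_2 = w_2 − 3.5000·q_1 = (2.2500, -0.7500, 2.2500, -3.7500).
‖u_2‖ = 4.9749, so q_2 = (0.4523, -0.1508, 0.4523, -0.7538).

Q = [[0.5000, 0.4523], [0.5000, -0.1508], [0.5000, 0.4523], [0.5000, -0.7538]], R = [[8.0000, 3.5000], [0.0000, 4.9749]]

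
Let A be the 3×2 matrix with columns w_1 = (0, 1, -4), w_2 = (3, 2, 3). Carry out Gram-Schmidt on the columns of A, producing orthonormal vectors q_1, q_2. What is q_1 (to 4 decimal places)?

q_1 = w_1/‖w_1‖ = (0, 1, -4)/4.1231 = (0.0000, 0.2425, -0.9701).

q_1 = (0.0000, 0.2425, -0.9701)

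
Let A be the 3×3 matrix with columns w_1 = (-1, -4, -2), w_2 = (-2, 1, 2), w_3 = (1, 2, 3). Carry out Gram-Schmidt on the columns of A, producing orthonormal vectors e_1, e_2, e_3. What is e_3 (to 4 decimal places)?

e_3 = (0.4851, -0.4851, 0.7276)

e_1 = w_1/‖w_1‖ = (-1, -4, -2)/4.5826 = (-0.2182, -0.8729, -0.4364).
r_{12} = e_1·w_2 = -1.3093.
u_2 = w_2 + 1.3093·e_1 = (-2.2857, -0.1429, 1.4286).
‖u_2‖ = 2.6992, so e_2 = (-0.8468, -0.0529, 0.5293).
r_{13} = e_1·w_3 = -3.2733; r_{23} = e_2·w_3 = 0.6351.
u_3 = w_3 + 3.2733·e_1 − 0.6351·e_2 = (0.8235, -0.8235, 1.2353).
‖u_3‖ = 1.6977, so e_3 = (0.4851, -0.4851, 0.7276).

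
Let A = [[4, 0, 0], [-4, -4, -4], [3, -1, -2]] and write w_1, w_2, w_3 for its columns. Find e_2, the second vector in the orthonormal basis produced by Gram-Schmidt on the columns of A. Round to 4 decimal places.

e_2 = (-0.3534, -0.7612, -0.5437)

w_1 = (4, -4, 3); ‖w_1‖ = 6.4031, so e_1 = (0.6247, -0.6247, 0.4685).
e_1·w_2 = 0.6247·0 + (-0.6247)·(-4) + 0.4685·(-1) = 2.0303.
u_2 = w_2 − 2.0303·e_1 = (-1.2683, -2.7317, -1.9512).
‖u_2‖ = 3.5886, so e_2 = (-0.3534, -0.7612, -0.5437).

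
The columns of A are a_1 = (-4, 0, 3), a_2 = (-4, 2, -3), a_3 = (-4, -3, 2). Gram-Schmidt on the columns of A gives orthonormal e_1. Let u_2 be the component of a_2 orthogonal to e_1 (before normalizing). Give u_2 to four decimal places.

e_1 = a_1/‖a_1‖ = (-4, 0, 3)/5.0000 = (-0.8000, 0.0000, 0.6000).
r_{12} = e_1·a_2 = 1.4000.
u_2 = a_2 − 1.4000·e_1 = (-2.8800, 2.0000, -3.8400).

u_2 = (-2.8800, 2.0000, -3.8400)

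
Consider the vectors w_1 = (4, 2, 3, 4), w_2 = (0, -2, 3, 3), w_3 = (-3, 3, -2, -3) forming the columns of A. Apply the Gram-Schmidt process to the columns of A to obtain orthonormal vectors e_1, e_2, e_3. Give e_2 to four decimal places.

w_1 = (4, 2, 3, 4); ‖w_1‖ = 6.7082, so e_1 = (0.5963, 0.2981, 0.4472, 0.5963).
e_1·w_2 = 0.5963·0 + 0.2981·(-2) + 0.4472·3 + 0.5963·3 = 2.5342.
u_2 = w_2 − 2.5342·e_1 = (-1.5111, -2.7556, 1.8667, 1.4889).
‖u_2‖ = 3.9469, so e_2 = (-0.3829, -0.6982, 0.4729, 0.3772).

e_2 = (-0.3829, -0.6982, 0.4729, 0.3772)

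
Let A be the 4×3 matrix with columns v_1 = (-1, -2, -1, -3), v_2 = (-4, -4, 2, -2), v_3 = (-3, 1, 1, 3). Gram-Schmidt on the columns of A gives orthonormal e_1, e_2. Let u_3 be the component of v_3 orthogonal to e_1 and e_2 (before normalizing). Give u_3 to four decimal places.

u_3 = (-1.8605, 0.9070, -1.4186, 0.4884)

e_1 = v_1/‖v_1‖ = (-1, -2, -1, -3)/3.8730 = (-0.2582, -0.5164, -0.2582, -0.7746).
r_{12} = e_1·v_2 = 4.1312.
u_2 = v_2 − 4.1312·e_1 = (-2.9333, -1.8667, 3.0667, 1.2000).
‖u_2‖ = 4.7889, so e_2 = (-0.6125, -0.3898, 0.6404, 0.2506).
r_{13} = e_1·v_3 = -2.3238; r_{23} = e_2·v_3 = 2.8399.
u_3 = v_3 + 2.3238·e_1 − 2.8399·e_2 = (-1.8605, 0.9070, -1.4186, 0.4884).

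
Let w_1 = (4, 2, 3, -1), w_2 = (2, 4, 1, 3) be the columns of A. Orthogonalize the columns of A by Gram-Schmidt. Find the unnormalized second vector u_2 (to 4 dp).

u_2 = (-0.1333, 2.9333, -0.6000, 3.5333)

q_1 = w_1/‖w_1‖ = (4, 2, 3, -1)/5.4772 = (0.7303, 0.3651, 0.5477, -0.1826).
r_{12} = q_1·w_2 = 2.9212.
u_2 = w_2 − 2.9212·q_1 = (-0.1333, 2.9333, -0.6000, 3.5333).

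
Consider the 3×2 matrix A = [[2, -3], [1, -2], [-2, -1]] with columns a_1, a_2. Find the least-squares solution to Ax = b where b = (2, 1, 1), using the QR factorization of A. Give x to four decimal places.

a_1 = (2, 1, -2); ‖a_1‖ = 3.0000, so q_1 = (0.6667, 0.3333, -0.6667).
q_1·a_2 = 0.6667·(-3) + 0.3333·(-2) + (-0.6667)·(-1) = -2.0000.
u_2 = a_2 + 2.0000·q_1 = (-1.6667, -1.3333, -2.3333).
‖u_2‖ = 3.1623, so q_2 = (-0.5270, -0.4216, -0.7379).
Qᵀb = (1.0000, -2.2136).
Back-substitute: x_2 = -2.2136/3.1623 = -0.7000.
x_1 = (1.0000 + 2.0000·(-0.7000))/3.0000 = -0.1333.

x = (-0.1333, -0.7000)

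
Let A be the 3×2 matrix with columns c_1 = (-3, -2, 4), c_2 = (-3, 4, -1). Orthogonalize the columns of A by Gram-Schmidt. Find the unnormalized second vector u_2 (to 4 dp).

c_1 = (-3, -2, 4); ‖c_1‖ = 5.3852, so q_1 = (-0.5571, -0.3714, 0.7428).
q_1·c_2 = (-0.5571)·(-3) + (-0.3714)·4 + 0.7428·(-1) = -0.5571.
u_2 = c_2 + 0.5571·q_1 = (-3.3103, 3.7931, -0.5862).

u_2 = (-3.3103, 3.7931, -0.5862)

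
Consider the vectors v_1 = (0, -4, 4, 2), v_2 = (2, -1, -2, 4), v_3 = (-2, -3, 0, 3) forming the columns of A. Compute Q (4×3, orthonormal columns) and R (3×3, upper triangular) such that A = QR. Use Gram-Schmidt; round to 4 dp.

Q = [[0.0000, 0.4036, -0.8775], [-0.6667, -0.1121, -0.2557], [0.6667, -0.4933, -0.3545], [0.3333, 0.7624, 0.1976]], R = [[6.0000, 0.6667, 3.0000], [0.0000, 4.9554, 1.8162], [0.0000, 0.0000, 3.1147]]

q_1 = v_1/‖v_1‖ = (0, -4, 4, 2)/6.0000 = (0.0000, -0.6667, 0.6667, 0.3333).
r_{12} = q_1·v_2 = 0.6667.
u_2 = v_2 − 0.6667·q_1 = (2.0000, -0.5556, -2.4444, 3.7778).
‖u_2‖ = 4.9554, so q_2 = (0.4036, -0.1121, -0.4933, 0.7624).
r_{13} = q_1·v_3 = 3.0000; r_{23} = q_2·v_3 = 1.8162.
u_3 = v_3 − 3.0000·q_1 − 1.8162·q_2 = (-2.7330, -0.7964, -1.1041, 0.6154).
‖u_3‖ = 3.1147, so q_3 = (-0.8775, -0.2557, -0.3545, 0.1976).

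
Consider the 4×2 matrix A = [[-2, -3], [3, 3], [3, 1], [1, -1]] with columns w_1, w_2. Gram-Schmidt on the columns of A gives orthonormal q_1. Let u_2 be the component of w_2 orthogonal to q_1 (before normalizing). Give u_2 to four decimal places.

w_1 = (-2, 3, 3, 1); ‖w_1‖ = 4.7958, so q_1 = (-0.4170, 0.6255, 0.6255, 0.2085).
q_1·w_2 = (-0.4170)·(-3) + 0.6255·3 + 0.6255·1 + 0.2085·(-1) = 3.5447.
u_2 = w_2 − 3.5447·q_1 = (-1.5217, 0.7826, -1.2174, -1.7391).

u_2 = (-1.5217, 0.7826, -1.2174, -1.7391)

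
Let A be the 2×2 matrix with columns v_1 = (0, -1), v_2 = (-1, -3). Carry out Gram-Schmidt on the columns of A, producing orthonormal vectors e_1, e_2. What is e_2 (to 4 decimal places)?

e_2 = (-1.0000, 0.0000)

v_1 = (0, -1); ‖v_1‖ = 1.0000, so e_1 = (0.0000, -1.0000).
e_1·v_2 = 0.0000·(-1) + (-1.0000)·(-3) = 3.0000.
u_2 = v_2 − 3.0000·e_1 = (-1.0000, 0.0000).
‖u_2‖ = 1.0000, so e_2 = (-1.0000, 0.0000).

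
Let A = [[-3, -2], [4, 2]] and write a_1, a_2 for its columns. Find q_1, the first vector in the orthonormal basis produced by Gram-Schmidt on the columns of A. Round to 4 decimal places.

q_1 = (-0.6000, 0.8000)

a_1 = (-3, 4); ‖a_1‖ = 5.0000, so q_1 = (-0.6000, 0.8000).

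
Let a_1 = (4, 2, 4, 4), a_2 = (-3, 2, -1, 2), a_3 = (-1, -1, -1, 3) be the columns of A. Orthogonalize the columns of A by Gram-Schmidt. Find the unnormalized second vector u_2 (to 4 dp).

a_1 = (4, 2, 4, 4); ‖a_1‖ = 7.2111, so e_1 = (0.5547, 0.2774, 0.5547, 0.5547).
e_1·a_2 = 0.5547·(-3) + 0.2774·2 + 0.5547·(-1) + 0.5547·2 = -0.5547.
u_2 = a_2 + 0.5547·e_1 = (-2.6923, 2.1538, -0.6923, 2.3077).

u_2 = (-2.6923, 2.1538, -0.6923, 2.3077)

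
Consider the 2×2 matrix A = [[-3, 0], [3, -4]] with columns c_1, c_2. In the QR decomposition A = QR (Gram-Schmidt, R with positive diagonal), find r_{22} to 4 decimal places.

r_{22} = 2.8284

c_1 = (-3, 3); ‖c_1‖ = 4.2426, so q_1 = (-0.7071, 0.7071).
q_1·c_2 = (-0.7071)·0 + 0.7071·(-4) = -2.8284.
u_2 = c_2 + 2.8284·q_1 = (-2.0000, -2.0000).
r_{22} = ‖u_2‖ = 2.8284.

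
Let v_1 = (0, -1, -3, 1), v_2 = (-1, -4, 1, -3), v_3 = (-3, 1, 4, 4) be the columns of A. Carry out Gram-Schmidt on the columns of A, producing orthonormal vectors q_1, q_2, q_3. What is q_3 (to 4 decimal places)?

q_3 = (-0.6166, -0.2699, 0.3133, 0.6699)

v_1 = (0, -1, -3, 1); ‖v_1‖ = 3.3166, so q_1 = (0.0000, -0.3015, -0.9045, 0.3015).
q_1·v_2 = 0.0000·(-1) + (-0.3015)·(-4) + (-0.9045)·1 + 0.3015·(-3) = -0.6030.
u_2 = v_2 + 0.6030·q_1 = (-1.0000, -4.1818, 0.4545, -2.8182).
‖u_2‖ = 5.1610, so q_2 = (-0.1938, -0.8103, 0.0881, -0.5460).
q_1·v_3 = 0.0000·(-3) + (-0.3015)·1 + (-0.9045)·4 + 0.3015·4 = -2.7136; q_2·v_3 = (-0.1938)·(-3) + (-0.8103)·1 + 0.0881·4 + (-0.5460)·4 = -2.0609.
u_3 = v_3 + 2.7136·q_1 + 2.0609·q_2 = (-3.3993, -1.4881, 1.7270, 3.6928).
‖u_3‖ = 5.5126, so q_3 = (-0.6166, -0.2699, 0.3133, 0.6699).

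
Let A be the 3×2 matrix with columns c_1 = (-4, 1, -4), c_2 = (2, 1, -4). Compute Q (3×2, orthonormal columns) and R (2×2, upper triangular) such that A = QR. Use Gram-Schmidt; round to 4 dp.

c_1 = (-4, 1, -4); ‖c_1‖ = 5.7446, so e_1 = (-0.6963, 0.1741, -0.6963).
e_1·c_2 = (-0.6963)·2 + 0.1741·1 + (-0.6963)·(-4) = 1.5667.
u_2 = c_2 − 1.5667·e_1 = (3.0909, 0.7273, -2.9091).
‖u_2‖ = 4.3064, so e_2 = (0.7177, 0.1689, -0.6755).

Q = [[-0.6963, 0.7177], [0.1741, 0.1689], [-0.6963, -0.6755]], R = [[5.7446, 1.5667], [0.0000, 4.3064]]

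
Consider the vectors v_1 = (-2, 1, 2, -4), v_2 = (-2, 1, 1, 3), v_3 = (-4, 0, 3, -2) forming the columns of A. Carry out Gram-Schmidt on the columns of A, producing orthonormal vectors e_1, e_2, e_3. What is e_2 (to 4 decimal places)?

e_2 = (-0.6414, 0.3207, 0.3742, 0.5880)

e_1 = v_1/‖v_1‖ = (-2, 1, 2, -4)/5.0000 = (-0.4000, 0.2000, 0.4000, -0.8000).
r_{12} = e_1·v_2 = -1.0000.
u_2 = v_2 + 1.0000·e_1 = (-2.4000, 1.2000, 1.4000, 2.2000).
‖u_2‖ = 3.7417, so e_2 = (-0.6414, 0.3207, 0.3742, 0.5880).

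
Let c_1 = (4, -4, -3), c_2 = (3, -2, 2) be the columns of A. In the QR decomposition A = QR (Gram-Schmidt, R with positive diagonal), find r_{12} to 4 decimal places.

r_{12} = 2.1864

q_1 = c_1/‖c_1‖ = (4, -4, -3)/6.4031 = (0.6247, -0.6247, -0.4685).
r_{12} = q_1·c_2 = 2.1864.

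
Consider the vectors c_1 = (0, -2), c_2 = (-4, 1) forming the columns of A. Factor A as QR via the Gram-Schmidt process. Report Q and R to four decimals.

c_1 = (0, -2); ‖c_1‖ = 2.0000, so e_1 = (0.0000, -1.0000).
e_1·c_2 = 0.0000·(-4) + (-1.0000)·1 = -1.0000.
u_2 = c_2 + 1.0000·e_1 = (-4.0000, 0.0000).
‖u_2‖ = 4.0000, so e_2 = (-1.0000, 0.0000).

Q = [[0.0000, -1.0000], [-1.0000, 0.0000]], R = [[2.0000, -1.0000], [0.0000, 4.0000]]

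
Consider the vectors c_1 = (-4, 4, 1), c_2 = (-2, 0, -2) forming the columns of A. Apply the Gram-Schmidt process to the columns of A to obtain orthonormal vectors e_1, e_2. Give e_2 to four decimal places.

c_1 = (-4, 4, 1); ‖c_1‖ = 5.7446, so e_1 = (-0.6963, 0.6963, 0.1741).
e_1·c_2 = (-0.6963)·(-2) + 0.6963·0 + 0.1741·(-2) = 1.0445.
u_2 = c_2 − 1.0445·e_1 = (-1.2727, -0.7273, -2.1818).
‖u_2‖ = 2.6285, so e_2 = (-0.4842, -0.2767, -0.8301).

e_2 = (-0.4842, -0.2767, -0.8301)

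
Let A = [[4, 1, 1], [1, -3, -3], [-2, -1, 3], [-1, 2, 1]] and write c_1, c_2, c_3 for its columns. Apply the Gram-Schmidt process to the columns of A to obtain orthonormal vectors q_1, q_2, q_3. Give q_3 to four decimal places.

q_3 = (0.4459, -0.2362, 0.8498, -0.1523)

c_1 = (4, 1, -2, -1); ‖c_1‖ = 4.6904, so q_1 = (0.8528, 0.2132, -0.4264, -0.2132).
q_1·c_2 = 0.8528·1 + 0.2132·(-3) + (-0.4264)·(-1) + (-0.2132)·2 = 0.2132.
u_2 = c_2 − 0.2132·q_1 = (0.8182, -3.0455, -0.9091, 2.0455).
‖u_2‖ = 3.8671, so q_2 = (0.2116, -0.7875, -0.2351, 0.5289).
q_1·c_3 = 0.8528·1 + 0.2132·(-3) + (-0.4264)·3 + (-0.2132)·1 = -1.2792; q_2·c_3 = 0.2116·1 + (-0.7875)·(-3) + (-0.2351)·3 + 0.5289·1 = 2.3978.
u_3 = c_3 + 1.2792·q_1 − 2.3978·q_2 = (1.5836, -0.8389, 3.0182, -0.5410).
‖u_3‖ = 3.5516, so q_3 = (0.4459, -0.2362, 0.8498, -0.1523).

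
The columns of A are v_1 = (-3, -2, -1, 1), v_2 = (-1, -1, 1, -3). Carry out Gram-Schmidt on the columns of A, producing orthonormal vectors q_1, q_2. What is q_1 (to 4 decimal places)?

v_1 = (-3, -2, -1, 1); ‖v_1‖ = 3.8730, so q_1 = (-0.7746, -0.5164, -0.2582, 0.2582).

q_1 = (-0.7746, -0.5164, -0.2582, 0.2582)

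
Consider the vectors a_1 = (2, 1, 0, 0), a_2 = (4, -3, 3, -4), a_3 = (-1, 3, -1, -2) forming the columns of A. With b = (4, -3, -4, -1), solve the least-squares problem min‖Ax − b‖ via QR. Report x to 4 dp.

a_1 = (2, 1, 0, 0); ‖a_1‖ = 2.2361, so e_1 = (0.8944, 0.4472, 0.0000, 0.0000).
e_1·a_2 = 0.8944·4 + 0.4472·(-3) + 0.0000·3 + 0.0000·(-4) = 2.2361.
u_2 = a_2 − 2.2361·e_1 = (2.0000, -4.0000, 3.0000, -4.0000).
‖u_2‖ = 6.7082, so e_2 = (0.2981, -0.5963, 0.4472, -0.5963).
e_1·a_3 = 0.8944·(-1) + 0.4472·3 + 0.0000·(-1) + 0.0000·(-2) = 0.4472; e_2·a_3 = 0.2981·(-1) + (-0.5963)·3 + 0.4472·(-1) + (-0.5963)·(-2) = -1.3416.
u_3 = a_3 − 0.4472·e_1 + 1.3416·e_2 = (-1.0000, 2.0000, -0.4000, -2.8000).
‖u_3‖ = 3.6056, so e_3 = (-0.2774, 0.5547, -0.1109, -0.7766).
Qᵀb = (2.2361, 1.7889, -1.5532).
Back-substitute: x_3 = -1.5532/3.6056 = -0.4308.
x_2 = (1.7889 + 1.3416·(-0.4308))/6.7082 = 0.1805.
x_1 = (2.2361 − 2.2361·0.1805 − 0.4472·(-0.4308))/2.2361 = 0.9056.

x = (0.9056, 0.1805, -0.4308)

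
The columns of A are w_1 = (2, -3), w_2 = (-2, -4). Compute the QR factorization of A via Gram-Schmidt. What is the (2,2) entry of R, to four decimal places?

w_1 = (2, -3); ‖w_1‖ = 3.6056, so e_1 = (0.5547, -0.8321).
e_1·w_2 = 0.5547·(-2) + (-0.8321)·(-4) = 2.2188.
u_2 = w_2 − 2.2188·e_1 = (-3.2308, -2.1538).
r_{22} = ‖u_2‖ = 3.8829.

r_{22} = 3.8829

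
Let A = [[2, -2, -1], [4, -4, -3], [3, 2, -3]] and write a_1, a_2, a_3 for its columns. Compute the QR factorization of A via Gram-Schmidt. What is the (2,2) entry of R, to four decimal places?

e_1 = a_1/‖a_1‖ = (2, 4, 3)/5.3852 = (0.3714, 0.7428, 0.5571).
r_{12} = e_1·a_2 = -2.5997.
u_2 = a_2 + 2.5997·e_1 = (-1.0345, -2.0690, 3.4483).
r_{22} = ‖u_2‖ = 4.1523.

r_{22} = 4.1523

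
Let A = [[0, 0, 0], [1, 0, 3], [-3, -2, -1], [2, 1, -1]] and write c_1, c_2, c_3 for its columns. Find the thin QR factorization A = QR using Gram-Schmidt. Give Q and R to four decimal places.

c_1 = (0, 1, -3, 2); ‖c_1‖ = 3.7417, so e_1 = (0.0000, 0.2673, -0.8018, 0.5345).
e_1·c_2 = 0.0000·0 + 0.2673·0 + (-0.8018)·(-2) + 0.5345·1 = 2.1381.
u_2 = c_2 − 2.1381·e_1 = (0.0000, -0.5714, -0.2857, -0.1429).
‖u_2‖ = 0.6547, so e_2 = (0.0000, -0.8729, -0.4364, -0.2182).
e_1·c_3 = 0.0000·0 + 0.2673·3 + (-0.8018)·(-1) + 0.5345·(-1) = 1.0690; e_2·c_3 = 0.0000·0 + (-0.8729)·3 + (-0.4364)·(-1) + (-0.2182)·(-1) = -1.9640.
u_3 = c_3 − 1.0690·e_1 + 1.9640·e_2 = (0.0000, 1.0000, -1.0000, -2.0000).
‖u_3‖ = 2.4495, so e_3 = (0.0000, 0.4082, -0.4082, -0.8165).

Q = [[0.0000, 0.0000, 0.0000], [0.2673, -0.8729, 0.4082], [-0.8018, -0.4364, -0.4082], [0.5345, -0.2182, -0.8165]], R = [[3.7417, 2.1381, 1.0690], [0.0000, 0.6547, -1.9640], [0.0000, 0.0000, 2.4495]]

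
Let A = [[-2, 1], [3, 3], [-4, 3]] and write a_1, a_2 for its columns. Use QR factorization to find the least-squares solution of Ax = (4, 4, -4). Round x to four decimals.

x = (0.7605, 0.4106)

a_1 = (-2, 3, -4); ‖a_1‖ = 5.3852, so q_1 = (-0.3714, 0.5571, -0.7428).
q_1·a_2 = (-0.3714)·1 + 0.5571·3 + (-0.7428)·3 = -0.9285.
u_2 = a_2 + 0.9285·q_1 = (0.6552, 3.5172, 2.3103).
‖u_2‖ = 4.2589, so q_2 = (0.1538, 0.8259, 0.5425).
Qᵀb = (3.7139, 1.7489).
Back-substitute: x_2 = 1.7489/4.2589 = 0.4106.
x_1 = (3.7139 + 0.9285·0.4106)/5.3852 = 0.7605.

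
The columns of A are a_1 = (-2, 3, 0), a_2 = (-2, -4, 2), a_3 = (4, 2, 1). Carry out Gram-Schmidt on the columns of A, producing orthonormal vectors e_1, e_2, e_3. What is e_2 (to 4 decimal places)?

e_2 = (-0.7397, -0.4931, 0.4579)

a_1 = (-2, 3, 0); ‖a_1‖ = 3.6056, so e_1 = (-0.5547, 0.8321, 0.0000).
e_1·a_2 = (-0.5547)·(-2) + 0.8321·(-4) + 0.0000·2 = -2.2188.
u_2 = a_2 + 2.2188·e_1 = (-3.2308, -2.1538, 2.0000).
‖u_2‖ = 4.3677, so e_2 = (-0.7397, -0.4931, 0.4579).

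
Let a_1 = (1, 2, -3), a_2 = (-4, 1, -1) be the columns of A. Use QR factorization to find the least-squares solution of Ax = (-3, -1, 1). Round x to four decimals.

e_1 = a_1/‖a_1‖ = (1, 2, -3)/3.7417 = (0.2673, 0.5345, -0.8018).
r_{12} = e_1·a_2 = 0.2673.
u_2 = a_2 − 0.2673·e_1 = (-4.0714, 0.8571, -0.7857).
‖u_2‖ = 4.2342, so e_2 = (-0.9616, 0.2024, -0.1856).
Qᵀb = (-2.1381, 2.4967).
Back-substitute: x_2 = 2.4967/4.2342 = 0.5896.
x_1 = (-2.1381 − 0.2673·0.5896)/3.7417 = -0.6135.

x = (-0.6135, 0.5896)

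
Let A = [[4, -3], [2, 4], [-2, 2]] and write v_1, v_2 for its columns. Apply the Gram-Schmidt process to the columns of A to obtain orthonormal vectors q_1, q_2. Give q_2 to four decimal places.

v_1 = (4, 2, -2); ‖v_1‖ = 4.8990, so q_1 = (0.8165, 0.4082, -0.4082).
q_1·v_2 = 0.8165·(-3) + 0.4082·4 + (-0.4082)·2 = -1.6330.
u_2 = v_2 + 1.6330·q_1 = (-1.6667, 4.6667, 1.3333).
‖u_2‖ = 5.1316, so q_2 = (-0.3248, 0.9094, 0.2598).

q_2 = (-0.3248, 0.9094, 0.2598)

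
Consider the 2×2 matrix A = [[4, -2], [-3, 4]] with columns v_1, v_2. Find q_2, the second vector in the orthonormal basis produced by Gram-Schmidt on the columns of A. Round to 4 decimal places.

v_1 = (4, -3); ‖v_1‖ = 5.0000, so q_1 = (0.8000, -0.6000).
q_1·v_2 = 0.8000·(-2) + (-0.6000)·4 = -4.0000.
u_2 = v_2 + 4.0000·q_1 = (1.2000, 1.6000).
‖u_2‖ = 2.0000, so q_2 = (0.6000, 0.8000).

q_2 = (0.6000, 0.8000)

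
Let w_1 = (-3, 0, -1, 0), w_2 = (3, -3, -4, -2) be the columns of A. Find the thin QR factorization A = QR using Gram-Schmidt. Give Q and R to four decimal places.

Q = [[-0.9487, 0.2518], [0.0000, -0.5035], [-0.3162, -0.7553], [0.0000, -0.3357]], R = [[3.1623, -1.5811], [0.0000, 5.9582]]

q_1 = w_1/‖w_1‖ = (-3, 0, -1, 0)/3.1623 = (-0.9487, 0.0000, -0.3162, 0.0000).
r_{12} = q_1·w_2 = -1.5811.
u_2 = w_2 + 1.5811·q_1 = (1.5000, -3.0000, -4.5000, -2.0000).
‖u_2‖ = 5.9582, so q_2 = (0.2518, -0.5035, -0.7553, -0.3357).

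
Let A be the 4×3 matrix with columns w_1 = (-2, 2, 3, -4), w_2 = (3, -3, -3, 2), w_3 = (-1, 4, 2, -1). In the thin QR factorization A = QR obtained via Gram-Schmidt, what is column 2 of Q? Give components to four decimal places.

w_1 = (-2, 2, 3, -4); ‖w_1‖ = 5.7446, so e_1 = (-0.3482, 0.3482, 0.5222, -0.6963).
e_1·w_2 = (-0.3482)·3 + 0.3482·(-3) + 0.5222·(-3) + (-0.6963)·2 = -5.0483.
u_2 = w_2 + 5.0483·e_1 = (1.2424, -1.2424, -0.3636, -1.5152).
‖u_2‖ = 2.3484, so e_2 = (0.5290, -0.5290, -0.1548, -0.6452).

e_2 = (0.5290, -0.5290, -0.1548, -0.6452)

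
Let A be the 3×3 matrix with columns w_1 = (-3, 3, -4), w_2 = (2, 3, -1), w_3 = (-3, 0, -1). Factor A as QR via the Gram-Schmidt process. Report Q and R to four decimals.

q_1 = w_1/‖w_1‖ = (-3, 3, -4)/5.8310 = (-0.5145, 0.5145, -0.6860).
r_{12} = q_1·w_2 = 1.2005.
u_2 = w_2 − 1.2005·q_1 = (2.6176, 2.3824, -0.1765).
‖u_2‖ = 3.5438, so q_2 = (0.7386, 0.6723, -0.0498).
r_{13} = q_1·w_3 = 2.2295; r_{23} = q_2·w_3 = -2.1661.
u_3 = w_3 − 2.2295·q_1 + 2.1661·q_2 = (-0.2529, 0.3091, 0.4215).
‖u_3‖ = 0.5807, so q_3 = (-0.4355, 0.5323, 0.7259).

Q = [[-0.5145, 0.7386, -0.4355], [0.5145, 0.6723, 0.5323], [-0.6860, -0.0498, 0.7259]], R = [[5.8310, 1.2005, 2.2295], [0.0000, 3.5438, -2.1661], [0.0000, 0.0000, 0.5807]]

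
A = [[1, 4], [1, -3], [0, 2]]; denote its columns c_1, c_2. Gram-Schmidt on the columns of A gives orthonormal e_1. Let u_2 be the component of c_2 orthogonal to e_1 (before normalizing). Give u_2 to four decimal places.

e_1 = c_1/‖c_1‖ = (1, 1, 0)/1.4142 = (0.7071, 0.7071, 0.0000).
r_{12} = e_1·c_2 = 0.7071.
u_2 = c_2 − 0.7071·e_1 = (3.5000, -3.5000, 2.0000).

u_2 = (3.5000, -3.5000, 2.0000)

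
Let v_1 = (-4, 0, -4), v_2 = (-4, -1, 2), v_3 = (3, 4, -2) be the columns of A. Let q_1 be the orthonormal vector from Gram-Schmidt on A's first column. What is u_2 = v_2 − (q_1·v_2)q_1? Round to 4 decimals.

u_2 = (-3.0000, -1.0000, 3.0000)

v_1 = (-4, 0, -4); ‖v_1‖ = 5.6569, so q_1 = (-0.7071, 0.0000, -0.7071).
q_1·v_2 = (-0.7071)·(-4) + 0.0000·(-1) + (-0.7071)·2 = 1.4142.
u_2 = v_2 − 1.4142·q_1 = (-3.0000, -1.0000, 3.0000).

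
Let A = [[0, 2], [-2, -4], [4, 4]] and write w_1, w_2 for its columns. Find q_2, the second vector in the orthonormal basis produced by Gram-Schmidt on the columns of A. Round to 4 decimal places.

q_2 = (0.7454, -0.5963, -0.2981)

w_1 = (0, -2, 4); ‖w_1‖ = 4.4721, so q_1 = (0.0000, -0.4472, 0.8944).
q_1·w_2 = 0.0000·2 + (-0.4472)·(-4) + 0.8944·4 = 5.3666.
u_2 = w_2 − 5.3666·q_1 = (2.0000, -1.6000, -0.8000).
‖u_2‖ = 2.6833, so q_2 = (0.7454, -0.5963, -0.2981).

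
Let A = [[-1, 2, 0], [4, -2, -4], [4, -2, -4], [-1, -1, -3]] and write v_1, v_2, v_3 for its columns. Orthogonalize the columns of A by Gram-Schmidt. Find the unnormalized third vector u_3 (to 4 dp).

e_1 = v_1/‖v_1‖ = (-1, 4, 4, -1)/5.8310 = (-0.1715, 0.6860, 0.6860, -0.1715).
r_{12} = e_1·v_2 = -2.9155.
u_2 = v_2 + 2.9155·e_1 = (1.5000, 0.0000, 0.0000, -1.5000).
‖u_2‖ = 2.1213, so e_2 = (0.7071, 0.0000, 0.0000, -0.7071).
r_{13} = e_1·v_3 = -4.9735; r_{23} = e_2·v_3 = 2.1213.
u_3 = v_3 + 4.9735·e_1 − 2.1213·e_2 = (-2.3529, -0.5882, -0.5882, -2.3529).

u_3 = (-2.3529, -0.5882, -0.5882, -2.3529)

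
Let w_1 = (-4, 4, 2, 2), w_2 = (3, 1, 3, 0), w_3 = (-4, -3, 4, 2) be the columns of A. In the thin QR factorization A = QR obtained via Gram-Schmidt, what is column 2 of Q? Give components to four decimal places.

q_2 = (0.6441, 0.2760, 0.7131, 0.0230)

w_1 = (-4, 4, 2, 2); ‖w_1‖ = 6.3246, so q_1 = (-0.6325, 0.6325, 0.3162, 0.3162).
q_1·w_2 = (-0.6325)·3 + 0.6325·1 + 0.3162·3 + 0.3162·0 = -0.3162.
u_2 = w_2 + 0.3162·q_1 = (2.8000, 1.2000, 3.1000, 0.1000).
‖u_2‖ = 4.3474, so q_2 = (0.6441, 0.2760, 0.7131, 0.0230).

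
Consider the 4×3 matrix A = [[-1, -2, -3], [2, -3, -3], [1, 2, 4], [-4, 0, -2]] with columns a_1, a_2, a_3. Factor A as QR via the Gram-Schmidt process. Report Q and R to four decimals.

Q = [[-0.2132, -0.5099, 0.4835], [0.4264, -0.6872, 0.2259], [0.2132, 0.5099, 0.8223], [-0.8528, -0.0887, 0.1976]], R = [[4.6904, -0.4264, 1.9188], [0.0000, 4.1010, 5.8079], [0.0000, 0.0000, 0.7658]]

a_1 = (-1, 2, 1, -4); ‖a_1‖ = 4.6904, so q_1 = (-0.2132, 0.4264, 0.2132, -0.8528).
q_1·a_2 = (-0.2132)·(-2) + 0.4264·(-3) + 0.2132·2 + (-0.8528)·0 = -0.4264.
u_2 = a_2 + 0.4264·q_1 = (-2.0909, -2.8182, 2.0909, -0.3636).
‖u_2‖ = 4.1010, so q_2 = (-0.5099, -0.6872, 0.5099, -0.0887).
q_1·a_3 = (-0.2132)·(-3) + 0.4264·(-3) + 0.2132·4 + (-0.8528)·(-2) = 1.9188; q_2·a_3 = (-0.5099)·(-3) + (-0.6872)·(-3) + 0.5099·4 + (-0.0887)·(-2) = 5.8079.
u_3 = a_3 − 1.9188·q_1 − 5.8079·q_2 = (0.3703, 0.1730, 0.6297, 0.1514).
‖u_3‖ = 0.7658, so q_3 = (0.4835, 0.2259, 0.8223, 0.1976).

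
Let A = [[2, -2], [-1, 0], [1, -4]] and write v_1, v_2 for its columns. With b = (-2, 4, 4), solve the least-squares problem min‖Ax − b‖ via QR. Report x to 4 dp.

v_1 = (2, -1, 1); ‖v_1‖ = 2.4495, so q_1 = (0.8165, -0.4082, 0.4082).
q_1·v_2 = 0.8165·(-2) + (-0.4082)·0 + 0.4082·(-4) = -3.2660.
u_2 = v_2 + 3.2660·q_1 = (0.6667, -1.3333, -2.6667).
‖u_2‖ = 3.0551, so q_2 = (0.2182, -0.4364, -0.8729).
Qᵀb = (-1.6330, -5.6737).
Back-substitute: x_2 = -5.6737/3.0551 = -1.8571.
x_1 = (-1.6330 + 3.2660·(-1.8571))/2.4495 = -3.1429.

x = (-3.1429, -1.8571)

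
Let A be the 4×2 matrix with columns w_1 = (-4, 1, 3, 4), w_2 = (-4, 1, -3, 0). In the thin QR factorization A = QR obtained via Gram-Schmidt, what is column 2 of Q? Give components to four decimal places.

w_1 = (-4, 1, 3, 4); ‖w_1‖ = 6.4807, so q_1 = (-0.6172, 0.1543, 0.4629, 0.6172).
q_1·w_2 = (-0.6172)·(-4) + 0.1543·1 + 0.4629·(-3) + 0.6172·0 = 1.2344.
u_2 = w_2 − 1.2344·q_1 = (-3.2381, 0.8095, -3.5714, -0.7619).
‖u_2‖ = 4.9473, so q_2 = (-0.6545, 0.1636, -0.7219, -0.1540).

q_2 = (-0.6545, 0.1636, -0.7219, -0.1540)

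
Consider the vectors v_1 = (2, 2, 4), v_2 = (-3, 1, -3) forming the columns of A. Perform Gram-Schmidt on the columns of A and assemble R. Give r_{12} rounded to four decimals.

q_1 = v_1/‖v_1‖ = (2, 2, 4)/4.8990 = (0.4082, 0.4082, 0.8165).
r_{12} = q_1·v_2 = -3.2660.

r_{12} = -3.2660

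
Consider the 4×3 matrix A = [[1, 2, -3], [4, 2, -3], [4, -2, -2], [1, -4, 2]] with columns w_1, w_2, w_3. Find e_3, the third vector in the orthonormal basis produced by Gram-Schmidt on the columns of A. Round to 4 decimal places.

e_3 = (-0.7200, 0.5530, -0.4024, 0.1177)

e_1 = w_1/‖w_1‖ = (1, 4, 4, 1)/5.8310 = (0.1715, 0.6860, 0.6860, 0.1715).
r_{12} = e_1·w_2 = -0.3430.
u_2 = w_2 + 0.3430·e_1 = (2.0588, 2.2353, -1.7647, -3.9412).
‖u_2‖ = 5.2804, so e_2 = (0.3899, 0.4233, -0.3342, -0.7464).
r_{13} = e_1·w_3 = -3.6015; r_{23} = e_2·w_3 = -3.2640.
u_3 = w_3 + 3.6015·e_1 + 3.2640·e_2 = (-1.1097, 0.8523, -0.6203, 0.1814).
‖u_3‖ = 1.5413, so e_3 = (-0.7200, 0.5530, -0.4024, 0.1177).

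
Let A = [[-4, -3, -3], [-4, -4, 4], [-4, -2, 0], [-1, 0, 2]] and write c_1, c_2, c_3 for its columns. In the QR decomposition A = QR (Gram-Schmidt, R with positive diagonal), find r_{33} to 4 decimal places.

c_1 = (-4, -4, -4, -1); ‖c_1‖ = 7.0000, so q_1 = (-0.5714, -0.5714, -0.5714, -0.1429).
q_1·c_2 = (-0.5714)·(-3) + (-0.5714)·(-4) + (-0.5714)·(-2) + (-0.1429)·0 = 5.1429.
u_2 = c_2 − 5.1429·q_1 = (-0.0612, -1.0612, 0.9388, 0.7347).
‖u_2‖ = 1.5972, so q_2 = (-0.0383, -0.6644, 0.5878, 0.4600).
q_1·c_3 = (-0.5714)·(-3) + (-0.5714)·4 + (-0.5714)·0 + (-0.1429)·2 = -0.8571; q_2·c_3 = (-0.0383)·(-3) + (-0.6644)·4 + 0.5878·0 + 0.4600·2 = -1.6227.
u_3 = c_3 + 0.8571·q_1 + 1.6227·q_2 = (-3.5520, 2.4320, 0.4640, 2.6240).
r_{33} = ‖u_3‖ = 5.0628.

r_{33} = 5.0628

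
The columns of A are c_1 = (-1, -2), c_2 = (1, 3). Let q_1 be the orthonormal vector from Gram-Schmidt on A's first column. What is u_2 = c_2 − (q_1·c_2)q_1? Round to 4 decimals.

c_1 = (-1, -2); ‖c_1‖ = 2.2361, so q_1 = (-0.4472, -0.8944).
q_1·c_2 = (-0.4472)·1 + (-0.8944)·3 = -3.1305.
u_2 = c_2 + 3.1305·q_1 = (-0.4000, 0.2000).

u_2 = (-0.4000, 0.2000)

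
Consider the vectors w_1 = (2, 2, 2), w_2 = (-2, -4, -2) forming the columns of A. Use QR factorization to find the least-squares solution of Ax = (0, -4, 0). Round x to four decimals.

e_1 = w_1/‖w_1‖ = (2, 2, 2)/3.4641 = (0.5774, 0.5774, 0.5774).
r_{12} = e_1·w_2 = -4.6188.
u_2 = w_2 + 4.6188·e_1 = (0.6667, -1.3333, 0.6667).
‖u_2‖ = 1.6330, so e_2 = (0.4082, -0.8165, 0.4082).
Qᵀb = (-2.3094, 3.2660).
Back-substitute: x_2 = 3.2660/1.6330 = 2.0000.
x_1 = (-2.3094 + 4.6188·2.0000)/3.4641 = 2.0000.

x = (2.0000, 2.0000)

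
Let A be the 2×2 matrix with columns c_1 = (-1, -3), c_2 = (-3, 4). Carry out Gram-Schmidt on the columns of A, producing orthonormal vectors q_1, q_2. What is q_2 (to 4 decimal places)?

c_1 = (-1, -3); ‖c_1‖ = 3.1623, so q_1 = (-0.3162, -0.9487).
q_1·c_2 = (-0.3162)·(-3) + (-0.9487)·4 = -2.8460.
u_2 = c_2 + 2.8460·q_1 = (-3.9000, 1.3000).
‖u_2‖ = 4.1110, so q_2 = (-0.9487, 0.3162).

q_2 = (-0.9487, 0.3162)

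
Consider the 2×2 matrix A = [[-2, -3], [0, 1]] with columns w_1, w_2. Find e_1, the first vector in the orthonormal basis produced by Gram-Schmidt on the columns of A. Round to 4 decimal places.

e_1 = w_1/‖w_1‖ = (-2, 0)/2.0000 = (-1.0000, 0.0000).

e_1 = (-1.0000, 0.0000)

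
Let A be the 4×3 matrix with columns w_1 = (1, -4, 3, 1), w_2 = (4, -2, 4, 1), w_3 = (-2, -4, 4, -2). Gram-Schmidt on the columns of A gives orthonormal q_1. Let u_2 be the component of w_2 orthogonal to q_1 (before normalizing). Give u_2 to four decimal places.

w_1 = (1, -4, 3, 1); ‖w_1‖ = 5.1962, so q_1 = (0.1925, -0.7698, 0.5774, 0.1925).
q_1·w_2 = 0.1925·4 + (-0.7698)·(-2) + 0.5774·4 + 0.1925·1 = 4.8113.
u_2 = w_2 − 4.8113·q_1 = (3.0741, 1.7037, 1.2222, 0.0741).

u_2 = (3.0741, 1.7037, 1.2222, 0.0741)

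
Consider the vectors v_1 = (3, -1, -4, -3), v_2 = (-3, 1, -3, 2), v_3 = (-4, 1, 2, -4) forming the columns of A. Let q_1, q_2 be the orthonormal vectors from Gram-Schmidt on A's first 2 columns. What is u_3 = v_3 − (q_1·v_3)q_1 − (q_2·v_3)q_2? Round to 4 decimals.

q_1 = v_1/‖v_1‖ = (3, -1, -4, -3)/5.9161 = (0.5071, -0.1690, -0.6761, -0.5071).
r_{12} = q_1·v_2 = -0.6761.
u_2 = v_2 + 0.6761·q_1 = (-2.6571, 0.8857, -3.4571, 1.6571).
‖u_2‖ = 4.7479, so q_2 = (-0.5596, 0.1865, -0.7281, 0.3490).
r_{13} = q_1·v_3 = -1.5213; r_{23} = q_2·v_3 = -0.4273.
u_3 = v_3 + 1.5213·q_1 + 0.4273·q_2 = (-3.4677, 0.8226, 0.6603, -4.6223).

u_3 = (-3.4677, 0.8226, 0.6603, -4.6223)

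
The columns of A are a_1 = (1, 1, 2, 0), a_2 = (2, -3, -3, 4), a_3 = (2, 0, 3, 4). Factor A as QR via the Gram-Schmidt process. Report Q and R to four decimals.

a_1 = (1, 1, 2, 0); ‖a_1‖ = 2.4495, so e_1 = (0.4082, 0.4082, 0.8165, 0.0000).
e_1·a_2 = 0.4082·2 + 0.4082·(-3) + 0.8165·(-3) + 0.0000·4 = -2.8577.
u_2 = a_2 + 2.8577·e_1 = (3.1667, -1.8333, -0.6667, 4.0000).
‖u_2‖ = 5.4620, so e_2 = (0.5798, -0.3357, -0.1221, 0.7323).
e_1·a_3 = 0.4082·2 + 0.4082·0 + 0.8165·3 + 0.0000·4 = 3.2660; e_2·a_3 = 0.5798·2 + (-0.3357)·0 + (-0.1221)·3 + 0.7323·4 = 3.7227.
u_3 = a_3 − 3.2660·e_1 − 3.7227·e_2 = (-1.4916, -0.0838, 0.7877, 1.2737).
‖u_3‖ = 2.1154, so e_3 = (-0.7051, -0.0396, 0.3724, 0.6021).

Q = [[0.4082, 0.5798, -0.7051], [0.4082, -0.3357, -0.0396], [0.8165, -0.1221, 0.3724], [0.0000, 0.7323, 0.6021]], R = [[2.4495, -2.8577, 3.2660], [0.0000, 5.4620, 3.7227], [0.0000, 0.0000, 2.1154]]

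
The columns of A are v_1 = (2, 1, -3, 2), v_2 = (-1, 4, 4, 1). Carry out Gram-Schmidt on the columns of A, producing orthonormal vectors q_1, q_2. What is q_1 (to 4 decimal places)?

q_1 = v_1/‖v_1‖ = (2, 1, -3, 2)/4.2426 = (0.4714, 0.2357, -0.7071, 0.4714).

q_1 = (0.4714, 0.2357, -0.7071, 0.4714)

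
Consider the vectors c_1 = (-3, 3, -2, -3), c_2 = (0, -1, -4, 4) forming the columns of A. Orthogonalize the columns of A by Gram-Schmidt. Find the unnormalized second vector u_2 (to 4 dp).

q_1 = c_1/‖c_1‖ = (-3, 3, -2, -3)/5.5678 = (-0.5388, 0.5388, -0.3592, -0.5388).
r_{12} = q_1·c_2 = -1.2572.
u_2 = c_2 + 1.2572·q_1 = (-0.6774, -0.3226, -4.4516, 3.3226).

u_2 = (-0.6774, -0.3226, -4.4516, 3.3226)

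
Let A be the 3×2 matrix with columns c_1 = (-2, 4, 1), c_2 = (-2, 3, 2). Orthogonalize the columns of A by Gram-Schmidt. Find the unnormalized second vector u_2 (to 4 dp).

u_2 = (-0.2857, -0.4286, 1.1429)

c_1 = (-2, 4, 1); ‖c_1‖ = 4.5826, so e_1 = (-0.4364, 0.8729, 0.2182).
e_1·c_2 = (-0.4364)·(-2) + 0.8729·3 + 0.2182·2 = 3.9279.
u_2 = c_2 − 3.9279·e_1 = (-0.2857, -0.4286, 1.1429).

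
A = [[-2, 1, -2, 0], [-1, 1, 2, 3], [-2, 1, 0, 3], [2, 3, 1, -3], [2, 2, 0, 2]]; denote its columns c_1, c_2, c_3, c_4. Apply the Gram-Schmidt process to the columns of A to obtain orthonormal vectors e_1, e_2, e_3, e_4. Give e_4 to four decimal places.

e_4 = (-0.1455, 0.1447, 0.2425, -0.5804, 0.7498)

e_1 = c_1/‖c_1‖ = (-2, -1, -2, 2, 2)/4.1231 = (-0.4851, -0.2425, -0.4851, 0.4851, 0.4851).
r_{12} = e_1·c_2 = 1.2127.
u_2 = c_2 − 1.2127·e_1 = (1.5882, 1.2941, 1.5882, 2.4118, 1.4118).
‖u_2‖ = 3.8117, so e_2 = (0.4167, 0.3395, 0.4167, 0.6327, 0.3704).
r_{13} = e_1·c_3 = 0.9701; r_{23} = e_2·c_3 = 0.4784.
u_3 = c_3 − 0.9701·e_1 − 0.4784·e_2 = (-1.7287, 2.0729, 0.2713, 0.2267, -0.6478).
‖u_3‖ = 2.7982, so e_3 = (-0.6178, 0.7408, 0.0969, 0.0810, -0.2315).
r_{14} = e_1·c_4 = -2.6679; r_{24} = e_2·c_4 = 1.1111; r_{34} = e_3·c_4 = 1.8071.
u_4 = c_4 + 2.6679·e_1 − 1.1111·e_2 − 1.8071·e_3 = (-0.6406, 0.6370, 1.0677, -2.5553, 3.3009).
‖u_4‖ = 4.4025, so e_4 = (-0.1455, 0.1447, 0.2425, -0.5804, 0.7498).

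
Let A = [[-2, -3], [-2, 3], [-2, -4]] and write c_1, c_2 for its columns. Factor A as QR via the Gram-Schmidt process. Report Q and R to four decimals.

Q = [[-0.5774, -0.3113], [-0.5774, 0.8093], [-0.5774, -0.4981]], R = [[3.4641, 2.3094], [0.0000, 5.3541]]

c_1 = (-2, -2, -2); ‖c_1‖ = 3.4641, so e_1 = (-0.5774, -0.5774, -0.5774).
e_1·c_2 = (-0.5774)·(-3) + (-0.5774)·3 + (-0.5774)·(-4) = 2.3094.
u_2 = c_2 − 2.3094·e_1 = (-1.6667, 4.3333, -2.6667).
‖u_2‖ = 5.3541, so e_2 = (-0.3113, 0.8093, -0.4981).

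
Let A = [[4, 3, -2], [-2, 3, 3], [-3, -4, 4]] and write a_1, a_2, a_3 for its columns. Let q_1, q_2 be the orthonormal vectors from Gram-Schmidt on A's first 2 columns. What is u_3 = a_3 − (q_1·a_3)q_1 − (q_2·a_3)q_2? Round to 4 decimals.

u_3 = (1.5151, 0.6239, 1.6042)

a_1 = (4, -2, -3); ‖a_1‖ = 5.3852, so q_1 = (0.7428, -0.3714, -0.5571).
q_1·a_2 = 0.7428·3 + (-0.3714)·3 + (-0.5571)·(-4) = 3.3425.
u_2 = a_2 − 3.3425·q_1 = (0.5172, 4.2414, -2.1379).
‖u_2‖ = 4.7778, so q_2 = (0.1083, 0.8877, -0.4475).
q_1·a_3 = 0.7428·(-2) + (-0.3714)·3 + (-0.5571)·4 = -4.8281; q_2·a_3 = 0.1083·(-2) + 0.8877·3 + (-0.4475)·4 = 0.6568.
u_3 = a_3 + 4.8281·q_1 − 0.6568·q_2 = (1.5151, 0.6239, 1.6042).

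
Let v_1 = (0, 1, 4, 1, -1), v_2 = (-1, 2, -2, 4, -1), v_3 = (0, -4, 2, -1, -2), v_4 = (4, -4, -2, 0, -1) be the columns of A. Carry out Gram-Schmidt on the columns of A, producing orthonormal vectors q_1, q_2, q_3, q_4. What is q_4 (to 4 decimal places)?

v_1 = (0, 1, 4, 1, -1); ‖v_1‖ = 4.3589, so q_1 = (0.0000, 0.2294, 0.9177, 0.2294, -0.2294).
q_1·v_2 = 0.0000·(-1) + 0.2294·2 + 0.9177·(-2) + 0.2294·4 + (-0.2294)·(-1) = -0.2294.
u_2 = v_2 + 0.2294·q_1 = (-1.0000, 2.0526, -1.7895, 4.0526, -1.0526).
‖u_2‖ = 5.0939, so q_2 = (-0.1963, 0.4030, -0.3513, 0.7956, -0.2066).
q_1·v_3 = 0.0000·0 + 0.2294·(-4) + 0.9177·2 + 0.2294·(-1) + (-0.2294)·(-2) = 1.1471; q_2·v_3 = (-0.1963)·0 + 0.4030·(-4) + (-0.3513)·2 + 0.7956·(-1) + (-0.2066)·(-2) = -2.6967.
u_3 = v_3 − 1.1471·q_1 + 2.6967·q_2 = (-0.5294, -3.1765, 0.0000, 0.8824, -2.2941).
‖u_3‖ = 4.0511, so q_3 = (-0.1307, -0.7841, 0.0000, 0.2178, -0.5663).
q_1·v_4 = 0.0000·4 + 0.2294·(-4) + 0.9177·(-2) + 0.2294·0 + (-0.2294)·(-1) = -2.5236; q_2·v_4 = (-0.1963)·4 + 0.4030·(-4) + (-0.3513)·(-2) + 0.7956·0 + (-0.2066)·(-1) = -1.4879; q_3·v_4 = (-0.1307)·4 + (-0.7841)·(-4) + (0.0000)·(-2) + 0.2178·0 + (-0.5663)·(-1) = 3.1799.
u_4 = v_4 + 2.5236·q_1 + 1.4879·q_2 − 3.1799·q_3 = (4.1235, -0.3281, -0.2069, 1.0701, -0.0857).
‖u_4‖ = 4.2785, so q_4 = (0.9638, -0.0767, -0.0484, 0.2501, -0.0200).

q_4 = (0.9638, -0.0767, -0.0484, 0.2501, -0.0200)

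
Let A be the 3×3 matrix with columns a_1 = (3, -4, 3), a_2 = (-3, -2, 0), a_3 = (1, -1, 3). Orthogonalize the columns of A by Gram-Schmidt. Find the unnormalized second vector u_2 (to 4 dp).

q_1 = a_1/‖a_1‖ = (3, -4, 3)/5.8310 = (0.5145, -0.6860, 0.5145).
r_{12} = q_1·a_2 = -0.1715.
u_2 = a_2 + 0.1715·q_1 = (-2.9118, -2.1176, 0.0882).

u_2 = (-2.9118, -2.1176, 0.0882)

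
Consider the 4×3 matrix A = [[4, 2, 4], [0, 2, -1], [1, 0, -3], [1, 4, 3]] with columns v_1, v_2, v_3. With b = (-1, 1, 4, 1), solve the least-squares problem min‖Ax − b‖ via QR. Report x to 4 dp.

x = (0.4665, 0.6404, -0.9426)

v_1 = (4, 0, 1, 1); ‖v_1‖ = 4.2426, so q_1 = (0.9428, 0.0000, 0.2357, 0.2357).
q_1·v_2 = 0.9428·2 + 0.0000·2 + 0.2357·0 + 0.2357·4 = 2.8284.
u_2 = v_2 − 2.8284·q_1 = (-0.6667, 2.0000, -0.6667, 3.3333).
‖u_2‖ = 4.0000, so q_2 = (-0.1667, 0.5000, -0.1667, 0.8333).
q_1·v_3 = 0.9428·4 + 0.0000·(-1) + 0.2357·(-3) + 0.2357·3 = 3.7712; q_2·v_3 = (-0.1667)·4 + 0.5000·(-1) + (-0.1667)·(-3) + 0.8333·3 = 1.8333.
u_3 = v_3 − 3.7712·q_1 − 1.8333·q_2 = (0.7500, -1.9167, -3.5833, 0.5833).
‖u_3‖ = 4.1733, so q_3 = (0.1797, -0.4593, -0.8586, 0.1398).
Qᵀb = (0.2357, 0.8333, -3.9337).
Back-substitute: x_3 = -3.9337/4.1733 = -0.9426.
x_2 = (0.8333 − 1.8333·(-0.9426))/4.0000 = 0.6404.
x_1 = (0.2357 − 2.8284·0.6404 − 3.7712·(-0.9426))/4.2426 = 0.4665.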